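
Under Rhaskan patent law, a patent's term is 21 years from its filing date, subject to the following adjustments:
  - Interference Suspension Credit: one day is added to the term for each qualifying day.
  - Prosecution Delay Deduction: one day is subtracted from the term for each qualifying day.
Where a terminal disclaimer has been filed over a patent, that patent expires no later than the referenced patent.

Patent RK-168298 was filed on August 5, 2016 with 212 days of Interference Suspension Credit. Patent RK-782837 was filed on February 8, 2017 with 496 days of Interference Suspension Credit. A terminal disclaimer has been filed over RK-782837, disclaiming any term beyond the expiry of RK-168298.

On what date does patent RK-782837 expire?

Natural term of RK-782837:
  Base: filing + 21 years → 8 February 2038.
  Interference Suspension Credit: +496 days → 19 June 2039.
Expiry of referenced patent RK-168298:
  Base: filing + 21 years → 5 August 2037.
  Interference Suspension Credit: +212 days → 5 March 2038.
Terminal disclaimer: RK-782837 expires on the earlier of 19 June 2039 and 5 March 2038.

2038-03-05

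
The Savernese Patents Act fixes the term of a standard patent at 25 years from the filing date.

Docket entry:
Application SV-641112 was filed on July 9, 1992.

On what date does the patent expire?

Filing date + 25 years → 9 July 2017.

July 9, 2017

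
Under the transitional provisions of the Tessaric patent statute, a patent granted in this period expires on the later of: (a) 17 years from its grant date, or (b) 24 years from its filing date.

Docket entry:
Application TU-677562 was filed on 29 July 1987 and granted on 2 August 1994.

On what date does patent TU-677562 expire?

(a) grant + 17 years → 2 August 2011.
(b) filing + 24 years → 29 July 2011.
Later of the two: 2 August 2011.

August 2, 2011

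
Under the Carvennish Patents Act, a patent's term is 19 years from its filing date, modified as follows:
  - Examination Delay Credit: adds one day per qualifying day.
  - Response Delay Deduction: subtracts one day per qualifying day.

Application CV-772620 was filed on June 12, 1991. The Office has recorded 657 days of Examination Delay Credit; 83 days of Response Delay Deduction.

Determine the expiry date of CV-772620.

Base term: filing date + 19 years → 12 June 2010.
Examination Delay Credit: +657 days → 30 March 2012.
Response Delay Deduction: −83 days → 7 January 2012.

2012-01-07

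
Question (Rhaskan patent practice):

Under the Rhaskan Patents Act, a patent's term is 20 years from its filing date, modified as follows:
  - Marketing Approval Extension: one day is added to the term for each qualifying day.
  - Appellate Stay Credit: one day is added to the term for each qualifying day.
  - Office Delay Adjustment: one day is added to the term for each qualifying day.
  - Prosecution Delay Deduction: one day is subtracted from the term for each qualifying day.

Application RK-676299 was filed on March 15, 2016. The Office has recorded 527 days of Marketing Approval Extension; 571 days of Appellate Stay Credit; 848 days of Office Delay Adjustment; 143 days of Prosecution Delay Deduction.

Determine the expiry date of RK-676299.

2041-02-20

Base term: filing date + 20 years → 15 March 2036.
Marketing Approval Extension: +527 days → 24 August 2037.
Appellate Stay Credit: +571 days → 18 March 2039.
Office Delay Adjustment: +848 days → 13 July 2041.
Prosecution Delay Deduction: −143 days → 20 February 2041.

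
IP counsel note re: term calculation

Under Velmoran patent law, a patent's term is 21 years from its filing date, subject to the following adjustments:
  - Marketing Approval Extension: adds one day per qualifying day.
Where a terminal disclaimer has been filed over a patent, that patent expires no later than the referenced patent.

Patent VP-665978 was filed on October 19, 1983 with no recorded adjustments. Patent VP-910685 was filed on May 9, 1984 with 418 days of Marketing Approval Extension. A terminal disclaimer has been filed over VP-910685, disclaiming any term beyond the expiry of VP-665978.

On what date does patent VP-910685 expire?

Natural term of VP-910685:
  Base: filing + 21 years → 9 May 2005.
  Marketing Approval Extension: +418 days → 1 July 2006.
Expiry of referenced patent VP-665978:
  Base: filing + 21 years → 19 October 2004.
Terminal disclaimer: VP-910685 expires on the earlier of 1 July 2006 and 19 October 2004.

October 19, 2004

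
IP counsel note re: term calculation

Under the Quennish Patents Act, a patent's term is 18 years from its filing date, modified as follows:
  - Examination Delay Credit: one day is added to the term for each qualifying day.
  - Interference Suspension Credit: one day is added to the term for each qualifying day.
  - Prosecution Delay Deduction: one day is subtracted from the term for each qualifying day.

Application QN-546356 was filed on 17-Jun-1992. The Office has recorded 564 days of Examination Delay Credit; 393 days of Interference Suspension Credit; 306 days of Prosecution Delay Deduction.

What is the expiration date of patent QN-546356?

2012-03-29

Base term: filing date + 18 years → 17 June 2010.
Examination Delay Credit: +564 days → 2 January 2012.
Interference Suspension Credit: +393 days → 29 January 2013.
Prosecution Delay Deduction: −306 days → 29 March 2012.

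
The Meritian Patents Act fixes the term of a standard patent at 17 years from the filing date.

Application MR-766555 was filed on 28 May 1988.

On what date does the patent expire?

2005-05-28

Filing date + 17 years → 28 May 2005.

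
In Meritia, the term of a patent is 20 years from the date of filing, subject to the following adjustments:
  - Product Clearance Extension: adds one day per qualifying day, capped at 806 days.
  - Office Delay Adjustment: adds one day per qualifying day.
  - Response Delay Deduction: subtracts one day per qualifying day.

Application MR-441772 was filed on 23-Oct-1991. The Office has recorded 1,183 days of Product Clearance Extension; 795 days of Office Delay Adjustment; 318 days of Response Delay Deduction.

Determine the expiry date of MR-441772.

April 28, 2015

Base term: filing date + 20 years → 23 October 2011.
Product Clearance Extension: 1183 days claimed exceeds the 806-day cap, so +806 days → 6 January 2014.
Office Delay Adjustment: +795 days → 11 March 2016.
Response Delay Deduction: −318 days → 28 April 2015.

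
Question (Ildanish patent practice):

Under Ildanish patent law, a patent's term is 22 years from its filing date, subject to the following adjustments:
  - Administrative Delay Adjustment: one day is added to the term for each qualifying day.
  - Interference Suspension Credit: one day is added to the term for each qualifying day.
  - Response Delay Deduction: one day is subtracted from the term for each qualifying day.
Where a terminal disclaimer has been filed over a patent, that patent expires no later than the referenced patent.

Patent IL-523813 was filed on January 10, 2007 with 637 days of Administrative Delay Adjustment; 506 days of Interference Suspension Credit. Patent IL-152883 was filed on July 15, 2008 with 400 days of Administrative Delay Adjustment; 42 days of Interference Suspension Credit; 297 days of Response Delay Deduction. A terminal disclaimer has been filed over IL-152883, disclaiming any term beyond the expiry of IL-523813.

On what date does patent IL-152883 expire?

December 7, 2030

Natural term of IL-152883:
  Base: filing + 22 years → 15 July 2030.
  Administrative Delay Adjustment: +400 days → 19 August 2031.
  Interference Suspension Credit: +42 days → 30 September 2031.
  Response Delay Deduction: −297 days → 7 December 2030.
Expiry of referenced patent IL-523813:
  Base: filing + 22 years → 10 January 2029.
  Administrative Delay Adjustment: +637 days → 9 October 2030.
  Interference Suspension Credit: +506 days → 27 February 2032.
Terminal disclaimer: IL-152883 expires on the earlier of 7 December 2030 and 27 February 2032.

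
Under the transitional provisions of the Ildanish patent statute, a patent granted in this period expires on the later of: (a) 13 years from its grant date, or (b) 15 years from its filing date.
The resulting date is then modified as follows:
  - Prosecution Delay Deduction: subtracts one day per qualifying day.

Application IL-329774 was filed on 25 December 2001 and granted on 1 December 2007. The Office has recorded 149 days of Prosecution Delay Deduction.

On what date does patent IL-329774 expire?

(a) grant + 13 years → 1 December 2020.
(b) filing + 15 years → 25 December 2016.
Later of the two: 1 December 2020.
Prosecution Delay Deduction: −149 days → 5 July 2020.

2020-07-05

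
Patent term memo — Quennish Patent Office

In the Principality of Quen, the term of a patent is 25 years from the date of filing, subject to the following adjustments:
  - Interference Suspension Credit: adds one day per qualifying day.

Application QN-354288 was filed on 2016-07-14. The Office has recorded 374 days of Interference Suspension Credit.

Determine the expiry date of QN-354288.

July 23, 2042

Base term: filing date + 25 years → 14 July 2041.
Interference Suspension Credit: +374 days → 23 July 2042.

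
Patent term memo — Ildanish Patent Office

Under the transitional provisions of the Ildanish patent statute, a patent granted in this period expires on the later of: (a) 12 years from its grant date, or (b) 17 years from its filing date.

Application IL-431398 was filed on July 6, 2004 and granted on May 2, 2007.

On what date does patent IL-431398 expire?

(a) grant + 12 years → 2 May 2019.
(b) filing + 17 years → 6 July 2021.
Later of the two: 6 July 2021.

July 6, 2021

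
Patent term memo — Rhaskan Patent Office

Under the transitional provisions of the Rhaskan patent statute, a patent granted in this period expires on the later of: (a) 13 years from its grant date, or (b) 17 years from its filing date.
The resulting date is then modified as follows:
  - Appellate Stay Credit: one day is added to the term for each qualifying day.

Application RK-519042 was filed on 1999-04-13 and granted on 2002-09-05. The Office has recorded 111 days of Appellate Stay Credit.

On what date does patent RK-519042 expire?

(a) grant + 13 years → 5 September 2015.
(b) filing + 17 years → 13 April 2016.
Later of the two: 13 April 2016.
Appellate Stay Credit: +111 days → 2 August 2016.

August 2, 2016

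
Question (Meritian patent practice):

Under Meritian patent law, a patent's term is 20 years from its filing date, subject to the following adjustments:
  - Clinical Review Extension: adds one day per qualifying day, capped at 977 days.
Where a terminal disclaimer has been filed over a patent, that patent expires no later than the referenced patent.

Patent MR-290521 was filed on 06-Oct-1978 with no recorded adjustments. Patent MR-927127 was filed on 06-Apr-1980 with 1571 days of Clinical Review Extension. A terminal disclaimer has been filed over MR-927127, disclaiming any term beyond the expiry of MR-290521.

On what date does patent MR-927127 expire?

1998-10-06

Natural term of MR-927127:
  Base: filing + 20 years → 6 April 2000.
  Clinical Review Extension: 1571 days claimed exceeds the 977-day cap, so +977 days → 9 December 2002.
Expiry of referenced patent MR-290521:
  Base: filing + 20 years → 6 October 1998.
Terminal disclaimer: MR-927127 expires on the earlier of 9 December 2002 and 6 October 1998.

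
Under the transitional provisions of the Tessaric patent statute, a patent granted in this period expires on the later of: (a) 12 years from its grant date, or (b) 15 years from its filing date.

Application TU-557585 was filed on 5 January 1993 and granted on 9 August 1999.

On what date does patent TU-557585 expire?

(a) grant + 12 years → 9 August 2011.
(b) filing + 15 years → 5 January 2008.
Later of the two: 9 August 2011.

2011-08-09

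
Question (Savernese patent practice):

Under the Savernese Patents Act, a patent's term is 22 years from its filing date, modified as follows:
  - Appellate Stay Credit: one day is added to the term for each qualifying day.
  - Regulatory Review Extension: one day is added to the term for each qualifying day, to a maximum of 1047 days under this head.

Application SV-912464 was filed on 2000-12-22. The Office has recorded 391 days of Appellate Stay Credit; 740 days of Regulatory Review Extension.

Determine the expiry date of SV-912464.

2026-01-26

Base term: filing date + 22 years → 22 December 2022.
Appellate Stay Credit: +391 days → 17 January 2024.
Regulatory Review Extension: 740 days (within the 1047-day cap) → +740 days → 26 January 2026.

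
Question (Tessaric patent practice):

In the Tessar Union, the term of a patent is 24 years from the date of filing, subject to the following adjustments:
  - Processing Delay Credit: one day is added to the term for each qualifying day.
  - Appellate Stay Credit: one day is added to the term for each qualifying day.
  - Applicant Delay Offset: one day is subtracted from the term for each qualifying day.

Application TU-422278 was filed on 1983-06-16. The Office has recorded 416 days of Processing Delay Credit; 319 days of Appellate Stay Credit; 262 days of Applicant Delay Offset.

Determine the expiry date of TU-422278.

Base term: filing date + 24 years → 16 June 2007.
Processing Delay Credit: +416 days → 5 August 2008.
Appellate Stay Credit: +319 days → 20 June 2009.
Applicant Delay Offset: −262 days → 1 October 2008.

October 1, 2008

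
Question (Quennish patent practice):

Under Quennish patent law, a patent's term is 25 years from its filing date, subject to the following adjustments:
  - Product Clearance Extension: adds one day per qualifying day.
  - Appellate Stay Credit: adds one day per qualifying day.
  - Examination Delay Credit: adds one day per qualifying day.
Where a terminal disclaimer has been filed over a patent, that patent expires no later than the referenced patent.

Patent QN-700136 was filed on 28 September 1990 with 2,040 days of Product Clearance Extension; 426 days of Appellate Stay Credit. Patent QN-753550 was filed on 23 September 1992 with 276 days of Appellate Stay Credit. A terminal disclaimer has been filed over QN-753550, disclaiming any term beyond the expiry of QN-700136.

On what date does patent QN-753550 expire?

2018-06-26

Natural term of QN-753550:
  Base: filing + 25 years → 23 September 2017.
  Appellate Stay Credit: +276 days → 26 June 2018.
Expiry of referenced patent QN-700136:
  Base: filing + 25 years → 28 September 2015.
  Product Clearance Extension: +2040 days → 29 April 2021.
  Appellate Stay Credit: +426 days → 29 June 2022.
Terminal disclaimer: QN-753550 expires on the earlier of 26 June 2018 and 29 June 2022.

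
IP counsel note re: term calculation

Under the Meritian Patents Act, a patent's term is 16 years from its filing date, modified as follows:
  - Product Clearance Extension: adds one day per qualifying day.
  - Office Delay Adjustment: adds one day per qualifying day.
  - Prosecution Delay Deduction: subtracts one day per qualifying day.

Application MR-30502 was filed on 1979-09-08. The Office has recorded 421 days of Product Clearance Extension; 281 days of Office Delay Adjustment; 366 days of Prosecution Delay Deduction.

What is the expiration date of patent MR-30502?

Base term: filing date + 16 years → 8 September 1995.
Product Clearance Extension: +421 days → 2 November 1996.
Office Delay Adjustment: +281 days → 10 August 1997.
Prosecution Delay Deduction: −366 days → 9 August 1996.

August 9, 1996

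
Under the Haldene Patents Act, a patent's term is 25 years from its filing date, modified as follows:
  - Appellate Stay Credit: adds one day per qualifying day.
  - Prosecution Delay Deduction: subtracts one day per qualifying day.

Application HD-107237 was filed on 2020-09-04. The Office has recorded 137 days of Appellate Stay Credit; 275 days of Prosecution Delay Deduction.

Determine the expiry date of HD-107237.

Base term: filing date + 25 years → 4 September 2045.
Appellate Stay Credit: +137 days → 19 January 2046.
Prosecution Delay Deduction: −275 days → 19 April 2045.

2045-04-19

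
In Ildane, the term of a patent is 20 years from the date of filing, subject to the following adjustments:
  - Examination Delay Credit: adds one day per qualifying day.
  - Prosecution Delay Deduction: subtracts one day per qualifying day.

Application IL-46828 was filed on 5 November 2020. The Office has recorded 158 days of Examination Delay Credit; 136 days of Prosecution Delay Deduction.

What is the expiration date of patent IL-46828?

Base term: filing date + 20 years → 5 November 2040.
Examination Delay Credit: +158 days → 12 April 2041.
Prosecution Delay Deduction: −136 days → 27 November 2040.

November 27, 2040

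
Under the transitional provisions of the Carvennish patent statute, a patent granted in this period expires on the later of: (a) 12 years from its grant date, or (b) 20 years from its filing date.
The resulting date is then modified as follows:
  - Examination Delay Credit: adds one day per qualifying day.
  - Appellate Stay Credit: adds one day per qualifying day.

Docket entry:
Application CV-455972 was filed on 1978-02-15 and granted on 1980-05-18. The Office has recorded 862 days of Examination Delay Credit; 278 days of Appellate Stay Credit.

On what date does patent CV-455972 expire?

(a) grant + 12 years → 18 May 1992.
(b) filing + 20 years → 15 February 1998.
Later of the two: 15 February 1998.
Examination Delay Credit: +862 days → 26 June 2000.
Appellate Stay Credit: +278 days → 31 March 2001.

2001-03-31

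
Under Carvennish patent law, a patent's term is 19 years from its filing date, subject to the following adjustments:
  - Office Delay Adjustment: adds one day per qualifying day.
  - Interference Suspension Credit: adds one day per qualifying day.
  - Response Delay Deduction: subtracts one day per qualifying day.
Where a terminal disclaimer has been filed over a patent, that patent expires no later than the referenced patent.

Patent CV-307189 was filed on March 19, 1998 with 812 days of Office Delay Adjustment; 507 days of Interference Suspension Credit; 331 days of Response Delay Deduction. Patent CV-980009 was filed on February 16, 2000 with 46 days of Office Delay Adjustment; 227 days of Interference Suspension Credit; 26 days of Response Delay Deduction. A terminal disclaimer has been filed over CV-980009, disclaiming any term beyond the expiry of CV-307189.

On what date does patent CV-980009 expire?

2019-10-21

Natural term of CV-980009:
  Base: filing + 19 years → 16 February 2019.
  Office Delay Adjustment: +46 days → 3 April 2019.
  Interference Suspension Credit: +227 days → 16 November 2019.
  Response Delay Deduction: −26 days → 21 October 2019.
Expiry of referenced patent CV-307189:
  Base: filing + 19 years → 19 March 2017.
  Office Delay Adjustment: +812 days → 9 June 2019.
  Interference Suspension Credit: +507 days → 28 October 2020.
  Response Delay Deduction: −331 days → 2 December 2019.
Terminal disclaimer: CV-980009 expires on the earlier of 21 October 2019 and 2 December 2019.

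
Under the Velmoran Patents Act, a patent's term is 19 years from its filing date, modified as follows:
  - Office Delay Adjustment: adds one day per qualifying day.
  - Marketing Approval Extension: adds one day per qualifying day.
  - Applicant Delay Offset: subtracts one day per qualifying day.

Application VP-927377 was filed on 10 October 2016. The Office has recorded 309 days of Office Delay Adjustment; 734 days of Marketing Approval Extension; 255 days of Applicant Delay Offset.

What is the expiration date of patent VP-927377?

Base term: filing date + 19 years → 10 October 2035.
Office Delay Adjustment: +309 days → 14 August 2036.
Marketing Approval Extension: +734 days → 18 August 2038.
Applicant Delay Offset: −255 days → 6 December 2037.

December 6, 2037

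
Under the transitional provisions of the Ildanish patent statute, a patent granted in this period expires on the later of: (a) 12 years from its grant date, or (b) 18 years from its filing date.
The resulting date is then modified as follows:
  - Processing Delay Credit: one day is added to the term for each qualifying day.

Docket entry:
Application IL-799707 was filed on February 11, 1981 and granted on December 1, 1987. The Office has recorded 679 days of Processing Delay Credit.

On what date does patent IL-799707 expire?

October 10, 2001

(a) grant + 12 years → 1 December 1999.
(b) filing + 18 years → 11 February 1999.
Later of the two: 1 December 1999.
Processing Delay Credit: +679 days → 10 October 2001.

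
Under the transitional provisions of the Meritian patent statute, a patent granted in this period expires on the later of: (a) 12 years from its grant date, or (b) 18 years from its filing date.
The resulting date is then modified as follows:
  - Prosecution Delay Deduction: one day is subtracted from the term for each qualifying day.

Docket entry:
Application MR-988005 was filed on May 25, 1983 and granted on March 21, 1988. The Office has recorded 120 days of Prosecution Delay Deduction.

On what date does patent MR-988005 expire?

(a) grant + 12 years → 21 March 2000.
(b) filing + 18 years → 25 May 2001.
Later of the two: 25 May 2001.
Prosecution Delay Deduction: −120 days → 25 January 2001.

2001-01-25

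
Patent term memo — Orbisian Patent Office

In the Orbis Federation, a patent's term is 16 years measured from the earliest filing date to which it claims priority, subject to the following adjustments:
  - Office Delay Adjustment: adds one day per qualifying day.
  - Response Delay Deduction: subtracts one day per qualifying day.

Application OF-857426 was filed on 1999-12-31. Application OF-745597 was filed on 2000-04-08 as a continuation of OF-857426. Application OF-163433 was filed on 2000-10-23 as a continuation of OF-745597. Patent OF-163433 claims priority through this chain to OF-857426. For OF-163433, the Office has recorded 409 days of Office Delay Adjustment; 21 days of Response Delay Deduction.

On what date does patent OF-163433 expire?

January 22, 2017

Earliest priority filing: 31 December 1999.
Base term: 31 December 1999 + 16 years → 31 December 2015.
Office Delay Adjustment: +409 days → 12 February 2017.
Response Delay Deduction: −21 days → 22 January 2017.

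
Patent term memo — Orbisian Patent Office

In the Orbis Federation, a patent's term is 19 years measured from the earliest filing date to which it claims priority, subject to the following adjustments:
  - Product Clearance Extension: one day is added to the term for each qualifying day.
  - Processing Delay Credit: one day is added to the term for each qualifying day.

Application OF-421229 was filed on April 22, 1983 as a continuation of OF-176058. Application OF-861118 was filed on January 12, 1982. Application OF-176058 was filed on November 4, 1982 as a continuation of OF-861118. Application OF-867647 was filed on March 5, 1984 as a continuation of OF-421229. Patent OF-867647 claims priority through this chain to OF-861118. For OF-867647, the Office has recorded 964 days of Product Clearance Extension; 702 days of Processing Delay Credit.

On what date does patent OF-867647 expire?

2005-08-05

Earliest priority filing: 12 January 1982.
Base term: 12 January 1982 + 19 years → 12 January 2001.
Product Clearance Extension: +964 days → 3 September 2003.
Processing Delay Credit: +702 days → 5 August 2005.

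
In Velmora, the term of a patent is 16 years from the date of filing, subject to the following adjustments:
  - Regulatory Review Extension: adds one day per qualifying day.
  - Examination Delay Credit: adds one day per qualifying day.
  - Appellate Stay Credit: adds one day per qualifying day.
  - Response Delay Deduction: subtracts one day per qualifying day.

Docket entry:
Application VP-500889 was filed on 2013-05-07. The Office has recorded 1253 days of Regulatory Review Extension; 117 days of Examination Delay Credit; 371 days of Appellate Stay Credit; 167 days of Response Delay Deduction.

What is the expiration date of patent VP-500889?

Base term: filing date + 16 years → 7 May 2029.
Regulatory Review Extension: +1253 days → 11 October 2032.
Examination Delay Credit: +117 days → 5 February 2033.
Appellate Stay Credit: +371 days → 11 February 2034.
Response Delay Deduction: −167 days → 28 August 2033.

2033-08-28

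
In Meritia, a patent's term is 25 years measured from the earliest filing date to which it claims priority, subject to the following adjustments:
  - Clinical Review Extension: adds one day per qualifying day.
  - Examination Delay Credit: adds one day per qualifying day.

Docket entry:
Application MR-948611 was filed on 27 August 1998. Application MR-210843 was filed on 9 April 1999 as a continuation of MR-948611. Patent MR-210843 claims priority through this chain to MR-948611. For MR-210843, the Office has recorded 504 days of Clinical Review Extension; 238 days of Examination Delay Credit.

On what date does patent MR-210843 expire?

September 7, 2025

Earliest priority filing: 27 August 1998.
Base term: 27 August 1998 + 25 years → 27 August 2023.
Clinical Review Extension: +504 days → 12 January 2025.
Examination Delay Credit: +238 days → 7 September 2025.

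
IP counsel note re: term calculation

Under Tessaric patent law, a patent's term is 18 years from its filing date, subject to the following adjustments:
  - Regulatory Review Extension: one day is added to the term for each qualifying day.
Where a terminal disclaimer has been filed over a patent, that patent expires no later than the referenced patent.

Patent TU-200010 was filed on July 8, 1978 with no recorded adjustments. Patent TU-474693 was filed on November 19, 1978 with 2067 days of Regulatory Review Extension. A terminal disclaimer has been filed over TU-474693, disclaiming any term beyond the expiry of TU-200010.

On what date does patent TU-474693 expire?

Natural term of TU-474693:
  Base: filing + 18 years → 19 November 1996.
  Regulatory Review Extension: +2067 days → 18 July 2002.
Expiry of referenced patent TU-200010:
  Base: filing + 18 years → 8 July 1996.
Terminal disclaimer: TU-474693 expires on the earlier of 18 July 2002 and 8 July 1996.

July 8, 1996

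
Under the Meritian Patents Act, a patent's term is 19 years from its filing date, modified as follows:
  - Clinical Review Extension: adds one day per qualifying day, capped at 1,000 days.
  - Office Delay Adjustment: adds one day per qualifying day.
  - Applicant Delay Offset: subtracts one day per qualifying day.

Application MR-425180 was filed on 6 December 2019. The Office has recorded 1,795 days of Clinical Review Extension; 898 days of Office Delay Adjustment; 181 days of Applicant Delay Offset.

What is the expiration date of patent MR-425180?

August 19, 2043

Base term: filing date + 19 years → 6 December 2038.
Clinical Review Extension: 1795 days claimed exceeds the 1000-day cap, so +1000 days → 1 September 2041.
Office Delay Adjustment: +898 days → 16 February 2044.
Applicant Delay Offset: −181 days → 19 August 2043.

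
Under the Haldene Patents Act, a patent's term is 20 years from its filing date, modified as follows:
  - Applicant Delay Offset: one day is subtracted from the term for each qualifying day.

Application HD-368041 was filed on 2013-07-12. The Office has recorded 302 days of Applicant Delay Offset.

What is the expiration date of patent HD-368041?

Base term: filing date + 20 years → 12 July 2033.
Applicant Delay Offset: −302 days → 13 September 2032.

2032-09-13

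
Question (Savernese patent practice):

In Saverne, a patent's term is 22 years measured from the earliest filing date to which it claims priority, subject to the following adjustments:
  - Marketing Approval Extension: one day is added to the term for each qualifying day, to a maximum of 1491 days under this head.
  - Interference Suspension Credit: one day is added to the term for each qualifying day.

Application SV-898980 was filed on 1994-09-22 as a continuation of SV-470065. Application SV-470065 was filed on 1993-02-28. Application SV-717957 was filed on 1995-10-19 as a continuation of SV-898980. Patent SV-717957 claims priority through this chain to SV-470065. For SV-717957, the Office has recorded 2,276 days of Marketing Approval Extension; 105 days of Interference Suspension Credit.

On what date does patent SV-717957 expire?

Earliest priority filing: 28 February 1993.
Base term: 28 February 1993 + 22 years → 28 February 2015.
Marketing Approval Extension: 2276 days claimed exceeds the 1491-day cap, so +1491 days → 30 March 2019.
Interference Suspension Credit: +105 days → 13 July 2019.

2019-07-13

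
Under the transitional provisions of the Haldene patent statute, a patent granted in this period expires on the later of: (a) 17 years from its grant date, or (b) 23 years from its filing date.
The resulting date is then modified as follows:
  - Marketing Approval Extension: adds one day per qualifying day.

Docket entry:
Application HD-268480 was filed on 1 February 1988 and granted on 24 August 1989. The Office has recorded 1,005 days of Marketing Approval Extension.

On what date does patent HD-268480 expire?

November 2, 2013

(a) grant + 17 years → 24 August 2006.
(b) filing + 23 years → 1 February 2011.
Later of the two: 1 February 2011.
Marketing Approval Extension: +1005 days → 2 November 2013.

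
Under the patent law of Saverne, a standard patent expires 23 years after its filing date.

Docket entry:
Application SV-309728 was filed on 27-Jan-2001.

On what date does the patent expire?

January 27, 2024

Filing date + 23 years → 27 January 2024.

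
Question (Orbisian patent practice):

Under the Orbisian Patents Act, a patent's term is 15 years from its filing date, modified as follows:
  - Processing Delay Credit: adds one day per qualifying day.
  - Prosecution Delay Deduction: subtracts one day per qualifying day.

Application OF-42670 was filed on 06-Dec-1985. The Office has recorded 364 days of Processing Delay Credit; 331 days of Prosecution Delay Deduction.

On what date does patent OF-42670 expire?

2001-01-08

Base term: filing date + 15 years → 6 December 2000.
Processing Delay Credit: +364 days → 5 December 2001.
Prosecution Delay Deduction: −331 days → 8 January 2001.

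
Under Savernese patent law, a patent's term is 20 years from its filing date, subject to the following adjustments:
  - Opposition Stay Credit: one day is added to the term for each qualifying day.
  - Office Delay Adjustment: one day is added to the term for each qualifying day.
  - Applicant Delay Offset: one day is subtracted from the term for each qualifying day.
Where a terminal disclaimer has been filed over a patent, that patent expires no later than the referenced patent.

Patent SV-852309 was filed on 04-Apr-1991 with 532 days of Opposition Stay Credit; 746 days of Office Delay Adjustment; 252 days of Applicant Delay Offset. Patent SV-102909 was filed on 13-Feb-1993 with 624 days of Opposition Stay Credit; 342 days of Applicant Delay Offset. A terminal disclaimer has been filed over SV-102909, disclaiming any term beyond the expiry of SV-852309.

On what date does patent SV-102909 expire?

2013-11-22

Natural term of SV-102909:
  Base: filing + 20 years → 13 February 2013.
  Opposition Stay Credit: +624 days → 30 October 2014.
  Applicant Delay Offset: −342 days → 22 November 2013.
Expiry of referenced patent SV-852309:
  Base: filing + 20 years → 4 April 2011.
  Opposition Stay Credit: +532 days → 17 September 2012.
  Office Delay Adjustment: +746 days → 3 October 2014.
  Applicant Delay Offset: −252 days → 24 January 2014.
Terminal disclaimer: SV-102909 expires on the earlier of 22 November 2013 and 24 January 2014.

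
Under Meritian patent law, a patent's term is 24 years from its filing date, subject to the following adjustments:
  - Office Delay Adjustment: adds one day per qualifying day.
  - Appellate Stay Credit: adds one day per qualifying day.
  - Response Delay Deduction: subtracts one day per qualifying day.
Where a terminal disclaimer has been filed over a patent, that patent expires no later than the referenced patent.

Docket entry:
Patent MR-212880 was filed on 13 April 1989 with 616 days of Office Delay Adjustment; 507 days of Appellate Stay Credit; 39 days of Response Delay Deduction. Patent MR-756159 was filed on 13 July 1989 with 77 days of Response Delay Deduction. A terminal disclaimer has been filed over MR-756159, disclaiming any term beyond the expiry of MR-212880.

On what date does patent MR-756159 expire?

April 27, 2013

Natural term of MR-756159:
  Base: filing + 24 years → 13 July 2013.
  Response Delay Deduction: −77 days → 27 April 2013.
Expiry of referenced patent MR-212880:
  Base: filing + 24 years → 13 April 2013.
  Office Delay Adjustment: +616 days → 20 December 2014.
  Appellate Stay Credit: +507 days → 10 May 2016.
  Response Delay Deduction: −39 days → 1 April 2016.
Terminal disclaimer: MR-756159 expires on the earlier of 27 April 2013 and 1 April 2016.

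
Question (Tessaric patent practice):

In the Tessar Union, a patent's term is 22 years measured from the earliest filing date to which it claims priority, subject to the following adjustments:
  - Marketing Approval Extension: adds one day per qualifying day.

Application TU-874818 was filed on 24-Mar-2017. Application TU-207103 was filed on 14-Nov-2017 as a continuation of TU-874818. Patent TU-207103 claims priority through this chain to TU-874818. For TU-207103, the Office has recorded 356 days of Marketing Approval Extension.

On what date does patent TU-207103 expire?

Earliest priority filing: 24 March 2017.
Base term: 24 March 2017 + 22 years → 24 March 2039.
Marketing Approval Extension: +356 days → 14 March 2040.

March 14, 2040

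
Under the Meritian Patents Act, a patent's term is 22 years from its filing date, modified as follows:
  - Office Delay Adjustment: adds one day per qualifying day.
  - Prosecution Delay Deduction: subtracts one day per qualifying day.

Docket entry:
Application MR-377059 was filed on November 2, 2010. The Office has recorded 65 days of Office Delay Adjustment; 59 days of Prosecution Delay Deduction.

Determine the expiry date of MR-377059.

November 8, 2032

Base term: filing date + 22 years → 2 November 2032.
Office Delay Adjustment: +65 days → 6 January 2033.
Prosecution Delay Deduction: −59 days → 8 November 2032.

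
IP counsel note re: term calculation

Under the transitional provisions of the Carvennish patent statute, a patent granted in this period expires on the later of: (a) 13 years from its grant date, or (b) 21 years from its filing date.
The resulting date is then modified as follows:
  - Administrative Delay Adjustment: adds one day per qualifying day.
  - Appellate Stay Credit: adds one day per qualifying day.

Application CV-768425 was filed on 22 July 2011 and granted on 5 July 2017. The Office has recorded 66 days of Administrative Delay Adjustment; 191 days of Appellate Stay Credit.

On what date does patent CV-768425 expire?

(a) grant + 13 years → 5 July 2030.
(b) filing + 21 years → 22 July 2032.
Later of the two: 22 July 2032.
Administrative Delay Adjustment: +66 days → 26 September 2032.
Appellate Stay Credit: +191 days → 5 April 2033.

April 5, 2033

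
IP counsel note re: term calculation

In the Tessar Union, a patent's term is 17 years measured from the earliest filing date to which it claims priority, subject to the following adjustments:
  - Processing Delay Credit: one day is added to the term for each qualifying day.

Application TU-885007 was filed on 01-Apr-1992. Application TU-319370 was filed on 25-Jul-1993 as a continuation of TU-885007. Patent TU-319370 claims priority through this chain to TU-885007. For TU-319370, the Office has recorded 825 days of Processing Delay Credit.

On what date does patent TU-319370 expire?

Earliest priority filing: 1 April 1992.
Base term: 1 April 1992 + 17 years → 1 April 2009.
Processing Delay Credit: +825 days → 5 July 2011.

2011-07-05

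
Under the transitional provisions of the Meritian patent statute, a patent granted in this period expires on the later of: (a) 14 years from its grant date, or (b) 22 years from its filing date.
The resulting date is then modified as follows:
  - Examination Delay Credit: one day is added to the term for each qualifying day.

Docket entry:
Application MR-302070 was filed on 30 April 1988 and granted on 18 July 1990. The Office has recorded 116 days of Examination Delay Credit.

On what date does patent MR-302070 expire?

August 24, 2010

(a) grant + 14 years → 18 July 2004.
(b) filing + 22 years → 30 April 2010.
Later of the two: 30 April 2010.
Examination Delay Credit: +116 days → 24 August 2010.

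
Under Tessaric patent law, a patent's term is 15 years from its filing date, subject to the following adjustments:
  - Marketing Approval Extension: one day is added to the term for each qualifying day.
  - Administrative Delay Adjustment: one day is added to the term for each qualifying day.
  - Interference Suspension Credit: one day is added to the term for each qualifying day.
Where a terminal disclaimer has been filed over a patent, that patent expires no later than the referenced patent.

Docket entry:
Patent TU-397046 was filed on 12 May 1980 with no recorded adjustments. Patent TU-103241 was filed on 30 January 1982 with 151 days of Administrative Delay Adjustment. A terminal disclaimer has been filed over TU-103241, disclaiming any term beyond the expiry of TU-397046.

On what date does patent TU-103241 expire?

May 12, 1995

Natural term of TU-103241:
  Base: filing + 15 years → 30 January 1997.
  Administrative Delay Adjustment: +151 days → 30 June 1997.
Expiry of referenced patent TU-397046:
  Base: filing + 15 years → 12 May 1995.
Terminal disclaimer: TU-103241 expires on the earlier of 30 June 1997 and 12 May 1995.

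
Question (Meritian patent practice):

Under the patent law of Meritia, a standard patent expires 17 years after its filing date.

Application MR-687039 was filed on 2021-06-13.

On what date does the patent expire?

Filing date + 17 years → 13 June 2038.

June 13, 2038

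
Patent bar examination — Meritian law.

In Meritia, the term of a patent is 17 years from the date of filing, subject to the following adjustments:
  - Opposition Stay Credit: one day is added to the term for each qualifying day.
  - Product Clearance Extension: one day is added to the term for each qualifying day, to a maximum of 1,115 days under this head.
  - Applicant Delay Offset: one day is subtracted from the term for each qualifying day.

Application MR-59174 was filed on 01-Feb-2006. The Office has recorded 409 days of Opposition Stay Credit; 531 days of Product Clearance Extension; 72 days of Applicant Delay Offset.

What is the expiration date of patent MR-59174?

Base term: filing date + 17 years → 1 February 2023.
Opposition Stay Credit: +409 days → 16 March 2024.
Product Clearance Extension: 531 days (within the 1115-day cap) → +531 days → 29 August 2025.
Applicant Delay Offset: −72 days → 18 June 2025.

June 18, 2025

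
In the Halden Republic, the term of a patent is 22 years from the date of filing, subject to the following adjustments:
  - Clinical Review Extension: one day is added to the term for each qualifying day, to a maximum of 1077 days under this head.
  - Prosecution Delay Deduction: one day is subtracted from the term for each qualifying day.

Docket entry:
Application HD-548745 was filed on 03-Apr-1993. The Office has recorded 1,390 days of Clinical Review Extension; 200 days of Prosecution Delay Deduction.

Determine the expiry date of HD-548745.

Base term: filing date + 22 years → 3 April 2015.
Clinical Review Extension: 1390 days claimed exceeds the 1077-day cap, so +1077 days → 15 March 2018.
Prosecution Delay Deduction: −200 days → 27 August 2017.

August 27, 2017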